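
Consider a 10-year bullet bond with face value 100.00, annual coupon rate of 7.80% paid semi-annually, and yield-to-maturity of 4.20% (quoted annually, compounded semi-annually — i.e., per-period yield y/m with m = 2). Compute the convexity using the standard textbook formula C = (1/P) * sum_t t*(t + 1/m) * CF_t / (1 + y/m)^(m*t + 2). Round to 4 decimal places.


Coupon per period c = face * coupon_rate / m = 3.900000
Periods per year m = 2; per-period yield y/m = 0.021000
Number of cashflows N = 20
Cashflows (t years, CF_t, discount factor 1/(1+y/m)^(m*t), PV):
  t = 0.5000: CF_t = 3.900000, DF = 0.979432, PV = 3.819785
  t = 1.0000: CF_t = 3.900000, DF = 0.959287, PV = 3.741219
  t = 1.5000: CF_t = 3.900000, DF = 0.939556, PV = 3.664269
  t = 2.0000: CF_t = 3.900000, DF = 0.920231, PV = 3.588902
  t = 2.5000: CF_t = 3.900000, DF = 0.901304, PV = 3.515086
  t = 3.0000: CF_t = 3.900000, DF = 0.882766, PV = 3.442787
  t = 3.5000: CF_t = 3.900000, DF = 0.864609, PV = 3.371976
  t = 4.0000: CF_t = 3.900000, DF = 0.846826, PV = 3.302620
  t = 4.5000: CF_t = 3.900000, DF = 0.829408, PV = 3.234692
  t = 5.0000: CF_t = 3.900000, DF = 0.812349, PV = 3.168161
  t = 5.5000: CF_t = 3.900000, DF = 0.795640, PV = 3.102998
  t = 6.0000: CF_t = 3.900000, DF = 0.779276, PV = 3.039175
  t = 6.5000: CF_t = 3.900000, DF = 0.763247, PV = 2.976665
  t = 7.0000: CF_t = 3.900000, DF = 0.747549, PV = 2.915441
  t = 7.5000: CF_t = 3.900000, DF = 0.732173, PV = 2.855476
  t = 8.0000: CF_t = 3.900000, DF = 0.717114, PV = 2.796744
  t = 8.5000: CF_t = 3.900000, DF = 0.702364, PV = 2.739220
  t = 9.0000: CF_t = 3.900000, DF = 0.687918, PV = 2.682880
  t = 9.5000: CF_t = 3.900000, DF = 0.673769, PV = 2.627698
  t = 10.0000: CF_t = 103.900000, DF = 0.659911, PV = 68.564720
Price P = sum_t PV_t = 129.150513
Convexity numerator sum_t t*(t + 1/m) * CF_t / (1+y/m)^(m*t + 2):
  t = 0.5000: term = 1.832135
  t = 1.0000: term = 5.383353
  t = 1.5000: term = 10.545257
  t = 2.0000: term = 17.213935
  t = 2.5000: term = 25.289816
  t = 3.0000: term = 34.677515
  t = 3.5000: term = 45.285687
  t = 4.0000: term = 57.026890
  t = 4.5000: term = 69.817447
  t = 5.0000: term = 83.577311
  t = 5.5000: term = 98.229945
  t = 6.0000: term = 113.702189
  t = 6.5000: term = 129.924146
  t = 7.0000: term = 146.829066
  t = 7.5000: term = 164.353229
  t = 8.0000: term = 182.435841
  t = 8.5000: term = 201.018923
  t = 9.0000: term = 220.047217
  t = 9.5000: term = 239.468078
  t = 10.0000: term = 6906.189975
Convexity = (1/P) * sum = 8752.847956 / 129.150513 = 67.772460

Answer: Convexity = 67.7725


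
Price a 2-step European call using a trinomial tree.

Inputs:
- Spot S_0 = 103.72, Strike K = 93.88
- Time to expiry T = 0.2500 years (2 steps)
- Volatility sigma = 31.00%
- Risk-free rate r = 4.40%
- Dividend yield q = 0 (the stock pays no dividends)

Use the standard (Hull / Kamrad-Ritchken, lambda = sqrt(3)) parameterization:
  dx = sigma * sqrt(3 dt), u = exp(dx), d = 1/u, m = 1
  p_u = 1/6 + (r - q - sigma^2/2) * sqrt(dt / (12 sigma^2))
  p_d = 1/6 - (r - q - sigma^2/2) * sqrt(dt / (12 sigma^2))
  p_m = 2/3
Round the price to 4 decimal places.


dt = T/N = 0.125000; dx = sigma*sqrt(3*dt) = 0.189835
u = exp(dx) = 1.209051; d = 1/u = 0.827095
p_u = 0.165333, p_m = 0.666667, p_d = 0.168000
Discount per step: exp(-r*dt) = 0.994515
Stock lattice S(k, j) with j the centered position index:
  k=0: S(0,+0) = 103.7200
  k=1: S(1,-1) = 85.7863; S(1,+0) = 103.7200; S(1,+1) = 125.4027
  k=2: S(2,-2) = 70.9535; S(2,-1) = 85.7863; S(2,+0) = 103.7200; S(2,+1) = 125.4027; S(2,+2) = 151.6183
Terminal payoffs V(N, j) = max(S_T - K, 0):
  V(2,-2) = 0.000000; V(2,-1) = 0.000000; V(2,+0) = 9.840000; V(2,+1) = 31.522732; V(2,+2) = 57.738253
Backward induction: V(k, j) = exp(-r*dt) * [p_u * V(k+1, j+1) + p_m * V(k+1, j) + p_d * V(k+1, j-1)]
  V(1,-1) = exp(-r*dt) * [p_u*9.840000 + p_m*0.000000 + p_d*0.000000] = 1.617956
  V(1,+0) = exp(-r*dt) * [p_u*31.522732 + p_m*9.840000 + p_d*0.000000] = 11.707190
  V(1,+1) = exp(-r*dt) * [p_u*57.738253 + p_m*31.522732 + p_d*9.840000] = 32.037637
  V(0,+0) = exp(-r*dt) * [p_u*32.037637 + p_m*11.707190 + p_d*1.617956] = 13.300145

Answer: Price = V(0,0) = 13.3001


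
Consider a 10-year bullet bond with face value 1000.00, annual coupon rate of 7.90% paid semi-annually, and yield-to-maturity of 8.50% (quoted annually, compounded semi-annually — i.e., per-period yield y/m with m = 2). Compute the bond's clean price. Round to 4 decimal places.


Coupon per period c = face * coupon_rate / m = 39.500000
Periods per year m = 2; per-period yield y/m = 0.042500
Number of cashflows N = 20
Cashflows (t years, CF_t, discount factor 1/(1+y/m)^(m*t), PV):
  t = 0.5000: CF_t = 39.500000, DF = 0.959233, PV = 37.889688
  t = 1.0000: CF_t = 39.500000, DF = 0.920127, PV = 36.345025
  t = 1.5000: CF_t = 39.500000, DF = 0.882616, PV = 34.863333
  t = 2.0000: CF_t = 39.500000, DF = 0.846634, PV = 33.442046
  t = 2.5000: CF_t = 39.500000, DF = 0.812119, PV = 32.078701
  t = 3.0000: CF_t = 39.500000, DF = 0.779011, PV = 30.770936
  t = 3.5000: CF_t = 39.500000, DF = 0.747253, PV = 29.516486
  t = 4.0000: CF_t = 39.500000, DF = 0.716789, PV = 28.313176
  t = 4.5000: CF_t = 39.500000, DF = 0.687568, PV = 27.158922
  t = 5.0000: CF_t = 39.500000, DF = 0.659537, PV = 26.051723
  t = 5.5000: CF_t = 39.500000, DF = 0.632650, PV = 24.989663
  t = 6.0000: CF_t = 39.500000, DF = 0.606858, PV = 23.970900
  t = 6.5000: CF_t = 39.500000, DF = 0.582118, PV = 22.993669
  t = 7.0000: CF_t = 39.500000, DF = 0.558387, PV = 22.056277
  t = 7.5000: CF_t = 39.500000, DF = 0.535623, PV = 21.157100
  t = 8.0000: CF_t = 39.500000, DF = 0.513787, PV = 20.294580
  t = 8.5000: CF_t = 39.500000, DF = 0.492841, PV = 19.467223
  t = 9.0000: CF_t = 39.500000, DF = 0.472749, PV = 18.673596
  t = 9.5000: CF_t = 39.500000, DF = 0.453477, PV = 17.912322
  t = 10.0000: CF_t = 1039.500000, DF = 0.434989, PV = 452.171537
Price P = sum_t PV_t = 960.116903

Answer: Price = 960.1169


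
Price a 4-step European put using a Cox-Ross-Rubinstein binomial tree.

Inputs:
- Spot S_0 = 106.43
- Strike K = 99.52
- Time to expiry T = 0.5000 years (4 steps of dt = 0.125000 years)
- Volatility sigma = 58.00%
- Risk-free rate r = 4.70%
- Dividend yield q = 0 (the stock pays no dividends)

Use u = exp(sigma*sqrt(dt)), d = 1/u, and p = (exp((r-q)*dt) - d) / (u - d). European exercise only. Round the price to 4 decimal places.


Answer: Price = V(0,0) = 12.3610

Derivation:
dt = T/N = 0.125000
u = exp(sigma*sqrt(dt)) = 1.227600; d = 1/u = 0.814598
p = (exp((r-q)*dt) - d) / (u - d) = 0.463181
Discount per step: exp(-r*dt) = 0.994142
Stock lattice S(k, i) with i counting down-moves:
  k=0: S(0,0) = 106.4300
  k=1: S(1,0) = 130.6535; S(1,1) = 86.6976
  k=2: S(2,0) = 160.3902; S(2,1) = 106.4300; S(2,2) = 70.6237
  k=3: S(3,0) = 196.8950; S(3,1) = 130.6535; S(3,2) = 86.6976; S(3,3) = 57.5299
  k=4: S(4,0) = 241.7082; S(4,1) = 160.3902; S(4,2) = 106.4300; S(4,3) = 70.6237; S(4,4) = 46.8637
Terminal payoffs V(N, i) = max(K - S_T, 0):
  V(4,0) = 0.000000; V(4,1) = 0.000000; V(4,2) = 0.000000; V(4,3) = 28.896316; V(4,4) = 52.656289
Backward induction: V(k, i) = exp(-r*dt) * [p * V(k+1, i) + (1-p) * V(k+1, i+1)].
  V(3,0) = exp(-r*dt) * [p*0.000000 + (1-p)*0.000000] = 0.000000
  V(3,1) = exp(-r*dt) * [p*0.000000 + (1-p)*0.000000] = 0.000000
  V(3,2) = exp(-r*dt) * [p*0.000000 + (1-p)*28.896316] = 15.421236
  V(3,3) = exp(-r*dt) * [p*28.896316 + (1-p)*52.656289] = 41.407147
  V(2,0) = exp(-r*dt) * [p*0.000000 + (1-p)*0.000000] = 0.000000
  V(2,1) = exp(-r*dt) * [p*0.000000 + (1-p)*15.421236] = 8.229925
  V(2,2) = exp(-r*dt) * [p*15.421236 + (1-p)*41.407147] = 29.198928
  V(1,0) = exp(-r*dt) * [p*0.000000 + (1-p)*8.229925] = 4.392104
  V(1,1) = exp(-r*dt) * [p*8.229925 + (1-p)*29.198928] = 19.372345
  V(0,0) = exp(-r*dt) * [p*4.392104 + (1-p)*19.372345] = 12.360953


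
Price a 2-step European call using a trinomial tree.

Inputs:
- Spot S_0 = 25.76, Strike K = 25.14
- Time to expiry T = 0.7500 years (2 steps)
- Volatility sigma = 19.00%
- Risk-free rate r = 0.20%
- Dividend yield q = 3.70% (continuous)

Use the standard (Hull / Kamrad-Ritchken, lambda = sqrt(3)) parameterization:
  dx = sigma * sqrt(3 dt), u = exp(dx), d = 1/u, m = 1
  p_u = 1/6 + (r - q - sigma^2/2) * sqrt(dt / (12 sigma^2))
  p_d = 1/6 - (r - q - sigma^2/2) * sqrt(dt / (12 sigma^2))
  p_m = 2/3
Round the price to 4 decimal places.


Answer: Price = V(0,0) = 1.4858

Derivation:
dt = T/N = 0.375000; dx = sigma*sqrt(3*dt) = 0.201525
u = exp(dx) = 1.223267; d = 1/u = 0.817483
p_u = 0.117309, p_m = 0.666667, p_d = 0.216025
Discount per step: exp(-r*dt) = 0.999250
Stock lattice S(k, j) with j the centered position index:
  k=0: S(0,+0) = 25.7600
  k=1: S(1,-1) = 21.0584; S(1,+0) = 25.7600; S(1,+1) = 31.5114
  k=2: S(2,-2) = 17.2148; S(2,-1) = 21.0584; S(2,+0) = 25.7600; S(2,+1) = 31.5114; S(2,+2) = 38.5468
Terminal payoffs V(N, j) = max(S_T - K, 0):
  V(2,-2) = 0.000000; V(2,-1) = 0.000000; V(2,+0) = 0.620000; V(2,+1) = 6.371367; V(2,+2) = 13.406826
Backward induction: V(k, j) = exp(-r*dt) * [p_u * V(k+1, j+1) + p_m * V(k+1, j) + p_d * V(k+1, j-1)]
  V(1,-1) = exp(-r*dt) * [p_u*0.620000 + p_m*0.000000 + p_d*0.000000] = 0.072677
  V(1,+0) = exp(-r*dt) * [p_u*6.371367 + p_m*0.620000 + p_d*0.000000] = 1.159880
  V(1,+1) = exp(-r*dt) * [p_u*13.406826 + p_m*6.371367 + p_d*0.620000] = 5.949787
  V(0,+0) = exp(-r*dt) * [p_u*5.949787 + p_m*1.159880 + p_d*0.072677] = 1.485801


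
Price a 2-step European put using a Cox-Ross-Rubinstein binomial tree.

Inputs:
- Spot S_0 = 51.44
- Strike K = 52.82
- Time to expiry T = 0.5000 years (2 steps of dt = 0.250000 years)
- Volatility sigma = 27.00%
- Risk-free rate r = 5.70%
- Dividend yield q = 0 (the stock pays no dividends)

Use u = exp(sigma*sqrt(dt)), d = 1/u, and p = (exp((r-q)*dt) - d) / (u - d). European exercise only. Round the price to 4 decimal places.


Answer: Price = V(0,0) = 3.7131

Derivation:
dt = T/N = 0.250000
u = exp(sigma*sqrt(dt)) = 1.144537; d = 1/u = 0.873716
p = (exp((r-q)*dt) - d) / (u - d) = 0.519296
Discount per step: exp(-r*dt) = 0.985851
Stock lattice S(k, i) with i counting down-moves:
  k=0: S(0,0) = 51.4400
  k=1: S(1,0) = 58.8750; S(1,1) = 44.9439
  k=2: S(2,0) = 67.3846; S(2,1) = 51.4400; S(2,2) = 39.2682
Terminal payoffs V(N, i) = max(K - S_T, 0):
  V(2,0) = 0.000000; V(2,1) = 1.380000; V(2,2) = 13.551759
Backward induction: V(k, i) = exp(-r*dt) * [p * V(k+1, i) + (1-p) * V(k+1, i+1)].
  V(1,0) = exp(-r*dt) * [p*0.000000 + (1-p)*1.380000] = 0.653986
  V(1,1) = exp(-r*dt) * [p*1.380000 + (1-p)*13.551759] = 7.128706
  V(0,0) = exp(-r*dt) * [p*0.653986 + (1-p)*7.128706] = 3.713121


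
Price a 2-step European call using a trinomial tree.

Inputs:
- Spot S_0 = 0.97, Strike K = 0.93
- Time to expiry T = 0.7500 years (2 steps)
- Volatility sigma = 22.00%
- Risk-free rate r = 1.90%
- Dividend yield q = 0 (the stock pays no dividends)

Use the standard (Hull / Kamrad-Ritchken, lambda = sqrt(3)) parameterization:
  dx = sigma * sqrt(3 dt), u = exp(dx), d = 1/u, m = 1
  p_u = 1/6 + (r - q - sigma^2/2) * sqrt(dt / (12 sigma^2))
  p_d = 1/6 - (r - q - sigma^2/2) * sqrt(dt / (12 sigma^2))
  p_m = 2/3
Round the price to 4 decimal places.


Answer: Price = V(0,0) = 0.0988

Derivation:
dt = T/N = 0.375000; dx = sigma*sqrt(3*dt) = 0.233345
u = exp(dx) = 1.262817; d = 1/u = 0.791880
p_u = 0.162488, p_m = 0.666667, p_d = 0.170845
Discount per step: exp(-r*dt) = 0.992900
Stock lattice S(k, j) with j the centered position index:
  k=0: S(0,+0) = 0.9700
  k=1: S(1,-1) = 0.7681; S(1,+0) = 0.9700; S(1,+1) = 1.2249
  k=2: S(2,-2) = 0.6083; S(2,-1) = 0.7681; S(2,+0) = 0.9700; S(2,+1) = 1.2249; S(2,+2) = 1.5469
Terminal payoffs V(N, j) = max(S_T - K, 0):
  V(2,-2) = 0.000000; V(2,-1) = 0.000000; V(2,+0) = 0.040000; V(2,+1) = 0.294933; V(2,+2) = 0.616866
Backward induction: V(k, j) = exp(-r*dt) * [p_u * V(k+1, j+1) + p_m * V(k+1, j) + p_d * V(k+1, j-1)]
  V(1,-1) = exp(-r*dt) * [p_u*0.040000 + p_m*0.000000 + p_d*0.000000] = 0.006453
  V(1,+0) = exp(-r*dt) * [p_u*0.294933 + p_m*0.040000 + p_d*0.000000] = 0.074060
  V(1,+1) = exp(-r*dt) * [p_u*0.616866 + p_m*0.294933 + p_d*0.040000] = 0.301533
  V(0,+0) = exp(-r*dt) * [p_u*0.301533 + p_m*0.074060 + p_d*0.006453] = 0.098765


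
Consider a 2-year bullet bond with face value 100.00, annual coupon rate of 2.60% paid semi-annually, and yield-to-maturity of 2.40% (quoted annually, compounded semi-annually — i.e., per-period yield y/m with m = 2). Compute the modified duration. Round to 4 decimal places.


Answer: Modified duration = 1.9387

Derivation:
Coupon per period c = face * coupon_rate / m = 1.300000
Periods per year m = 2; per-period yield y/m = 0.012000
Number of cashflows N = 4
Cashflows (t years, CF_t, discount factor 1/(1+y/m)^(m*t), PV):
  t = 0.5000: CF_t = 1.300000, DF = 0.988142, PV = 1.284585
  t = 1.0000: CF_t = 1.300000, DF = 0.976425, PV = 1.269353
  t = 1.5000: CF_t = 1.300000, DF = 0.964847, PV = 1.254301
  t = 2.0000: CF_t = 101.300000, DF = 0.953406, PV = 96.580043
Price P = sum_t PV_t = 100.388282
First compute Macaulay numerator sum_t t * PV_t:
  t * PV_t at t = 0.5000: 0.642292
  t * PV_t at t = 1.0000: 1.269353
  t * PV_t at t = 1.5000: 1.881452
  t * PV_t at t = 2.0000: 193.160086
Macaulay duration D = 196.953183 / 100.388282 = 1.961914
Modified duration = D / (1 + y/m) = 1.961914 / (1 + 0.012000) = 1.938650


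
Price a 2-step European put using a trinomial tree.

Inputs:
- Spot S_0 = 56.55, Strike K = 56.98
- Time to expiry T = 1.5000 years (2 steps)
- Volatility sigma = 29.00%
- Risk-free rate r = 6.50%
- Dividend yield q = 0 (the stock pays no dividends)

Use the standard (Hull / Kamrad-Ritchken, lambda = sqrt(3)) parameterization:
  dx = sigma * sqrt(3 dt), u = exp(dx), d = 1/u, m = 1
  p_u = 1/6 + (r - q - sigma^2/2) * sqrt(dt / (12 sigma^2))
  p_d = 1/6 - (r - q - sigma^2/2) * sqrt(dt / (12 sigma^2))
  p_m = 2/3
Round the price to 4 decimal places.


Answer: Price = V(0,0) = 4.4662

Derivation:
dt = T/N = 0.750000; dx = sigma*sqrt(3*dt) = 0.435000
u = exp(dx) = 1.544963; d = 1/u = 0.647265
p_u = 0.186451, p_m = 0.666667, p_d = 0.146882
Discount per step: exp(-r*dt) = 0.952419
Stock lattice S(k, j) with j the centered position index:
  k=0: S(0,+0) = 56.5500
  k=1: S(1,-1) = 36.6028; S(1,+0) = 56.5500; S(1,+1) = 87.3677
  k=2: S(2,-2) = 23.6917; S(2,-1) = 36.6028; S(2,+0) = 56.5500; S(2,+1) = 87.3677; S(2,+2) = 134.9798
Terminal payoffs V(N, j) = max(K - S_T, 0):
  V(2,-2) = 33.288290; V(2,-1) = 20.377183; V(2,+0) = 0.430000; V(2,+1) = 0.000000; V(2,+2) = 0.000000
Backward induction: V(k, j) = exp(-r*dt) * [p_u * V(k+1, j+1) + p_m * V(k+1, j) + p_d * V(k+1, j-1)]
  V(1,-1) = exp(-r*dt) * [p_u*0.430000 + p_m*20.377183 + p_d*33.288290] = 17.671585
  V(1,+0) = exp(-r*dt) * [p_u*0.000000 + p_m*0.430000 + p_d*20.377183] = 3.123661
  V(1,+1) = exp(-r*dt) * [p_u*0.000000 + p_m*0.000000 + p_d*0.430000] = 0.060154
  V(0,+0) = exp(-r*dt) * [p_u*0.060154 + p_m*3.123661 + p_d*17.671585] = 4.466177


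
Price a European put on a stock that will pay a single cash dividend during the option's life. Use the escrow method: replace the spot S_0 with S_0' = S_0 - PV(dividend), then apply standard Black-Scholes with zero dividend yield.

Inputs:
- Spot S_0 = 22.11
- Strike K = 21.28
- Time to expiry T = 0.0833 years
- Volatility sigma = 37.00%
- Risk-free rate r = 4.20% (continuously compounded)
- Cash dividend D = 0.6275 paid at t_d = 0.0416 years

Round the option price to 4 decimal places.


Answer: Price = 0.7767

Derivation:
PV(D) = D * exp(-r * t_d) = 0.6275 * 0.99825433 = 0.62640459
S_0' = S_0 - PV(D) = 22.1100 - 0.62640459 = 21.48359541
d1 = (ln(S_0'/K) + (r + sigma^2/2)*T) / (sigma*sqrt(T)) = 0.17532292
d2 = d1 - sigma*sqrt(T) = 0.06853448
exp(-rT) = 0.99650751
N(-d1) = 0.43041295; N(-d2) = 0.47268009
P = K * exp(-rT) * N(-d2) - S_0' * N(-d1) = 21.2800 * 0.99650751 * 0.47268009 - 21.48359541 * 0.43041295 = 0.7767


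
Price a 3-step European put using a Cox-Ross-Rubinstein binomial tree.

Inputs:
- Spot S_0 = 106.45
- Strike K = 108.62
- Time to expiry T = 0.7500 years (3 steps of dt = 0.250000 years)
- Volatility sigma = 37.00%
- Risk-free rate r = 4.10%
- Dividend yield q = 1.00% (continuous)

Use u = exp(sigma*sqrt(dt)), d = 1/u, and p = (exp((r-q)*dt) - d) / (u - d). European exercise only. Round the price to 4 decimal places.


Answer: Price = V(0,0) = 14.3516

Derivation:
dt = T/N = 0.250000
u = exp(sigma*sqrt(dt)) = 1.203218; d = 1/u = 0.831104
p = (exp((r-q)*dt) - d) / (u - d) = 0.474789
Discount per step: exp(-r*dt) = 0.989802
Stock lattice S(k, i) with i counting down-moves:
  k=0: S(0,0) = 106.4500
  k=1: S(1,0) = 128.0826; S(1,1) = 88.4711
  k=2: S(2,0) = 154.1113; S(2,1) = 106.4500; S(2,2) = 73.5287
  k=3: S(3,0) = 185.4296; S(3,1) = 128.0826; S(3,2) = 88.4711; S(3,3) = 61.1100
Terminal payoffs V(N, i) = max(K - S_T, 0):
  V(3,0) = 0.000000; V(3,1) = 0.000000; V(3,2) = 20.148949; V(3,3) = 47.510008
Backward induction: V(k, i) = exp(-r*dt) * [p * V(k+1, i) + (1-p) * V(k+1, i+1)].
  V(2,0) = exp(-r*dt) * [p*0.000000 + (1-p)*0.000000] = 0.000000
  V(2,1) = exp(-r*dt) * [p*0.000000 + (1-p)*20.148949] = 10.474527
  V(2,2) = exp(-r*dt) * [p*20.148949 + (1-p)*47.510008] = 34.167254
  V(1,0) = exp(-r*dt) * [p*0.000000 + (1-p)*10.474527] = 5.445233
  V(1,1) = exp(-r*dt) * [p*10.474527 + (1-p)*34.167254] = 22.684489
  V(0,0) = exp(-r*dt) * [p*5.445233 + (1-p)*22.684489] = 14.351614


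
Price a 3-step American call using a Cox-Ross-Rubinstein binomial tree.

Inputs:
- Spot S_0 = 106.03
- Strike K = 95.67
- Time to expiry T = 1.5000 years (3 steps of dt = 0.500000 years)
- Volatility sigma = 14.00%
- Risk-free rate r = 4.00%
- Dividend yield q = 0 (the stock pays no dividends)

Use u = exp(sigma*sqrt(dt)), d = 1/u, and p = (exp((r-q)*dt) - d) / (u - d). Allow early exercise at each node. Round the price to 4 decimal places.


Answer: Price = V(0,0) = 17.1337

Derivation:
dt = T/N = 0.500000
u = exp(sigma*sqrt(dt)) = 1.104061; d = 1/u = 0.905747
p = (exp((r-q)*dt) - d) / (u - d) = 0.577137
Discount per step: exp(-r*dt) = 0.980199
Stock lattice S(k, i) with i counting down-moves:
  k=0: S(0,0) = 106.0300
  k=1: S(1,0) = 117.0636; S(1,1) = 96.0364
  k=2: S(2,0) = 129.2453; S(2,1) = 106.0300; S(2,2) = 86.9847
  k=3: S(3,0) = 142.6946; S(3,1) = 117.0636; S(3,2) = 96.0364; S(3,3) = 78.7862
Terminal payoffs V(N, i) = max(S_T - K, 0):
  V(3,0) = 47.024634; V(3,1) = 21.393558; V(3,2) = 0.366384; V(3,3) = 0.000000
Backward induction: V(k, i) = exp(-r*dt) * [p * V(k+1, i) + (1-p) * V(k+1, i+1)]; then take max(V_cont, immediate exercise) for American.
  V(2,0) = exp(-r*dt) * [p*47.024634 + (1-p)*21.393558] = 35.469670; exercise = 33.575277; V(2,0) = max -> 35.469670
  V(2,1) = exp(-r*dt) * [p*21.393558 + (1-p)*0.366384] = 12.254393; exercise = 10.360000; V(2,1) = max -> 12.254393
  V(2,2) = exp(-r*dt) * [p*0.366384 + (1-p)*0.000000] = 0.207267; exercise = 0.000000; V(2,2) = max -> 0.207267
  V(1,0) = exp(-r*dt) * [p*35.469670 + (1-p)*12.254393] = 25.144833; exercise = 21.393558; V(1,0) = max -> 25.144833
  V(1,1) = exp(-r*dt) * [p*12.254393 + (1-p)*0.207267] = 7.018331; exercise = 0.366384; V(1,1) = max -> 7.018331
  V(0,0) = exp(-r*dt) * [p*25.144833 + (1-p)*7.018331] = 17.133686; exercise = 10.360000; V(0,0) = max -> 17.133686


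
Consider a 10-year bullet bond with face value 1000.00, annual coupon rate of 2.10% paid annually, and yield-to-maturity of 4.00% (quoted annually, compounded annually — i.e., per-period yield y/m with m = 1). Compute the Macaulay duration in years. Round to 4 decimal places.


Answer: Macaulay duration = 9.0289 years

Derivation:
Coupon per period c = face * coupon_rate / m = 21.000000
Periods per year m = 1; per-period yield y/m = 0.040000
Number of cashflows N = 10
Cashflows (t years, CF_t, discount factor 1/(1+y/m)^(m*t), PV):
  t = 1.0000: CF_t = 21.000000, DF = 0.961538, PV = 20.192308
  t = 2.0000: CF_t = 21.000000, DF = 0.924556, PV = 19.415680
  t = 3.0000: CF_t = 21.000000, DF = 0.888996, PV = 18.668924
  t = 4.0000: CF_t = 21.000000, DF = 0.854804, PV = 17.950888
  t = 5.0000: CF_t = 21.000000, DF = 0.821927, PV = 17.260469
  t = 6.0000: CF_t = 21.000000, DF = 0.790315, PV = 16.596605
  t = 7.0000: CF_t = 21.000000, DF = 0.759918, PV = 15.958274
  t = 8.0000: CF_t = 21.000000, DF = 0.730690, PV = 15.344494
  t = 9.0000: CF_t = 21.000000, DF = 0.702587, PV = 14.754321
  t = 10.0000: CF_t = 1021.000000, DF = 0.675564, PV = 689.751016
Price P = sum_t PV_t = 845.892980
Macaulay numerator sum_t t * PV_t:
  t * PV_t at t = 1.0000: 20.192308
  t * PV_t at t = 2.0000: 38.831361
  t * PV_t at t = 3.0000: 56.006771
  t * PV_t at t = 4.0000: 71.803552
  t * PV_t at t = 5.0000: 86.302346
  t * PV_t at t = 6.0000: 99.579630
  t * PV_t at t = 7.0000: 111.707919
  t * PV_t at t = 8.0000: 122.755954
  t * PV_t at t = 9.0000: 132.788893
  t * PV_t at t = 10.0000: 6897.510164
Macaulay duration D = (sum_t t * PV_t) / P = 7637.478897 / 845.892980 = 9.028895


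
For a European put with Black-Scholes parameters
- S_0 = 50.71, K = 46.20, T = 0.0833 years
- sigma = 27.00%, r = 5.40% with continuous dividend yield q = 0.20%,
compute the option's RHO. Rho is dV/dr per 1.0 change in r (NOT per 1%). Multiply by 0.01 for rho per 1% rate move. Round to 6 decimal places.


Answer: Rho = -0.432070

Derivation:
d1 = 1.2898175011; d2 = 1.2118908047
phi(d1) = 0.1736431190; exp(-qT) = 0.9998334139; exp(-rT) = 0.9955119017
N(-d2) = 0.1127770912
Rho = -K*T*exp(-rT)*N(-d2) = -46.2000 * 0.0833 * 0.9955119017 * 0.1127770912 = -0.432070


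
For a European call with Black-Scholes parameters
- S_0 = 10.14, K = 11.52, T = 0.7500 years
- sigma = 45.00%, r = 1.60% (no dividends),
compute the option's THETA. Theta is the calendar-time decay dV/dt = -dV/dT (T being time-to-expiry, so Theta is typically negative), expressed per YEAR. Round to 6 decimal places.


d1 = -0.1017654446; d2 = -0.4914768763
phi(d1) = 0.3968818554; exp(-qT) = 1.0000000000; exp(-rT) = 0.9880717129
Theta = -S*exp(-qT)*phi(d1)*sigma/(2*sqrt(T)) - r*K*exp(-rT)*N(d2) + q*S*exp(-qT)*N(d1)
N(d1) = 0.4594714272; N(d2) = 0.3115446015; sqrt(T) = 0.8660254038
Term 1 = -10.1400 * 1.0000000000 * 0.3968818554 * 0.4500 / (2 * 0.8660254038) = -1.0455651175
Term 2 = -0.0160 * 11.5200 * 0.9880717129 * 0.3115446015 = -0.0567389322
Term 3 = 0 (no dividend yield, q = 0)
Theta = -1.0455651175 + (-0.0567389322) + (0.0000000000) = -1.102304

Answer: Theta = -1.102304


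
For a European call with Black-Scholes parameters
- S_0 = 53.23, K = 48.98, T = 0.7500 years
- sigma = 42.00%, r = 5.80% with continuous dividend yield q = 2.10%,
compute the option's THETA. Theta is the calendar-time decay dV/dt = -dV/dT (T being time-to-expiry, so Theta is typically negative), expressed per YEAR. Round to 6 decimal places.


d1 = 0.4869264829; d2 = 0.1231958133
phi(d1) = 0.3543439480; exp(-qT) = 0.9843733826; exp(-rT) = 0.9574325541
Theta = -S*exp(-qT)*phi(d1)*sigma/(2*sqrt(T)) - r*K*exp(-rT)*N(d2) + q*S*exp(-qT)*N(d1)
N(d1) = 0.6868447846; N(d2) = 0.5490239796; sqrt(T) = 0.8660254038
Term 1 = -53.2300 * 0.9843733826 * 0.3543439480 * 0.4200 / (2 * 0.8660254038) = -4.5022541882
Term 2 = -0.0580 * 48.9800 * 0.9574325541 * 0.5490239796 = -1.4932972931
Term 3 = 0.0210 * 53.2300 * 0.9843733826 * 0.6868447846 = 0.7557779684
Theta = -4.5022541882 + (-1.4932972931) + (0.7557779684) = -5.239774

Answer: Theta = -5.239774


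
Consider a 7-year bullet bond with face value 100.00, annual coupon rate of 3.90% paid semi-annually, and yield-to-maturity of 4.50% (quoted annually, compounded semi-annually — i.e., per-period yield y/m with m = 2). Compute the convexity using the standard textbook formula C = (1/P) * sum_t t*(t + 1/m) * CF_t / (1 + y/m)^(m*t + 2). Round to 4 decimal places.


Answer: Convexity = 42.4079

Derivation:
Coupon per period c = face * coupon_rate / m = 1.950000
Periods per year m = 2; per-period yield y/m = 0.022500
Number of cashflows N = 14
Cashflows (t years, CF_t, discount factor 1/(1+y/m)^(m*t), PV):
  t = 0.5000: CF_t = 1.950000, DF = 0.977995, PV = 1.907090
  t = 1.0000: CF_t = 1.950000, DF = 0.956474, PV = 1.865125
  t = 1.5000: CF_t = 1.950000, DF = 0.935427, PV = 1.824083
  t = 2.0000: CF_t = 1.950000, DF = 0.914843, PV = 1.783945
  t = 2.5000: CF_t = 1.950000, DF = 0.894712, PV = 1.744689
  t = 3.0000: CF_t = 1.950000, DF = 0.875024, PV = 1.706297
  t = 3.5000: CF_t = 1.950000, DF = 0.855769, PV = 1.668750
  t = 4.0000: CF_t = 1.950000, DF = 0.836938, PV = 1.632030
  t = 4.5000: CF_t = 1.950000, DF = 0.818522, PV = 1.596117
  t = 5.0000: CF_t = 1.950000, DF = 0.800510, PV = 1.560995
  t = 5.5000: CF_t = 1.950000, DF = 0.782895, PV = 1.526645
  t = 6.0000: CF_t = 1.950000, DF = 0.765667, PV = 1.493052
  t = 6.5000: CF_t = 1.950000, DF = 0.748819, PV = 1.460197
  t = 7.0000: CF_t = 101.950000, DF = 0.732341, PV = 74.662202
Price P = sum_t PV_t = 96.431218
Convexity numerator sum_t t*(t + 1/m) * CF_t / (1+y/m)^(m*t + 2):
  t = 0.5000: term = 0.912042
  t = 1.0000: term = 2.675917
  t = 1.5000: term = 5.234067
  t = 2.0000: term = 8.531487
  t = 2.5000: term = 12.515628
  t = 3.0000: term = 17.136313
  t = 3.5000: term = 22.345640
  t = 4.0000: term = 28.097906
  t = 4.5000: term = 34.349518
  t = 5.0000: term = 41.058918
  t = 5.5000: term = 48.186506
  t = 6.0000: term = 55.694561
  t = 6.5000: term = 63.547176
  t = 7.0000: term = 3749.155613
Convexity = (1/P) * sum = 4089.441291 / 96.431218 = 42.407857


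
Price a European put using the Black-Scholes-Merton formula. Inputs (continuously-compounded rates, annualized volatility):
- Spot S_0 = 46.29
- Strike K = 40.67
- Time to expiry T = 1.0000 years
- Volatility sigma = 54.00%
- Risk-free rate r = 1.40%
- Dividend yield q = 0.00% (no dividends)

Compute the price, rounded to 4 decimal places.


d1 = (ln(S/K) + (r - q + 0.5*sigma^2) * T) / (sigma * sqrt(T)) = 0.53562081
d2 = d1 - sigma * sqrt(T) = -0.00437919
exp(-rT) = 0.98609754; exp(-qT) = 1.00000000
P = K * exp(-rT) * N(-d2) - S_0 * exp(-qT) * N(-d1)
N(-d1) = 0.29611032; N(-d2) = 0.50174704
P = 40.6700 * 0.98609754 * 0.50174704 - 46.2900 * 1.00000000 * 0.29611032 = 6.4154

Answer: Price = 6.4154


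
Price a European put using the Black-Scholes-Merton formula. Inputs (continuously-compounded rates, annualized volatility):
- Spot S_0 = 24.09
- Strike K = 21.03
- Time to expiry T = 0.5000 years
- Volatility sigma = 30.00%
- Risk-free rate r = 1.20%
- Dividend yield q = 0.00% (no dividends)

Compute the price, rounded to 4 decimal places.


d1 = (ln(S/K) + (r - q + 0.5*sigma^2) * T) / (sigma * sqrt(T)) = 0.77473837
d2 = d1 - sigma * sqrt(T) = 0.56260634
exp(-rT) = 0.99401796; exp(-qT) = 1.00000000
P = K * exp(-rT) * N(-d2) - S_0 * exp(-qT) * N(-d1)
N(-d1) = 0.21924714; N(-d2) = 0.28685149
P = 21.0300 * 0.99401796 * 0.28685149 - 24.0900 * 1.00000000 * 0.21924714 = 0.7147

Answer: Price = 0.7147


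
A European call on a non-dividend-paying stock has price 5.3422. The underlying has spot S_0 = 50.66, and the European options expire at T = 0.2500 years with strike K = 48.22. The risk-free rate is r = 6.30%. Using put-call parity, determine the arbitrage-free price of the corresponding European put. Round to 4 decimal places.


Put-call parity: C - P = S_0 * exp(-qT) - K * exp(-rT).
S_0 * exp(-qT) = 50.6600 * 1.00000000 = 50.66000000
K * exp(-rT) = 48.2200 * 0.98437338 = 47.46648451
P = C - S*exp(-qT) + K*exp(-rT)
P = 5.3422 - 50.66000000 + 47.46648451 = 2.1487

Answer: Put price = 2.1487


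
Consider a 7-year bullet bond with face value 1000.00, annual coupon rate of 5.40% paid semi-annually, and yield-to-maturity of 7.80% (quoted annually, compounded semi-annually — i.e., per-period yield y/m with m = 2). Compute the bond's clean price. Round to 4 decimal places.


Coupon per period c = face * coupon_rate / m = 27.000000
Periods per year m = 2; per-period yield y/m = 0.039000
Number of cashflows N = 14
Cashflows (t years, CF_t, discount factor 1/(1+y/m)^(m*t), PV):
  t = 0.5000: CF_t = 27.000000, DF = 0.962464, PV = 25.986526
  t = 1.0000: CF_t = 27.000000, DF = 0.926337, PV = 25.011093
  t = 1.5000: CF_t = 27.000000, DF = 0.891566, PV = 24.072274
  t = 2.0000: CF_t = 27.000000, DF = 0.858100, PV = 23.168695
  t = 2.5000: CF_t = 27.000000, DF = 0.825890, PV = 22.299033
  t = 3.0000: CF_t = 27.000000, DF = 0.794889, PV = 21.462014
  t = 3.5000: CF_t = 27.000000, DF = 0.765052, PV = 20.656414
  t = 4.0000: CF_t = 27.000000, DF = 0.736335, PV = 19.881053
  t = 4.5000: CF_t = 27.000000, DF = 0.708696, PV = 19.134796
  t = 5.0000: CF_t = 27.000000, DF = 0.682094, PV = 18.416551
  t = 5.5000: CF_t = 27.000000, DF = 0.656491, PV = 17.725265
  t = 6.0000: CF_t = 27.000000, DF = 0.631849, PV = 17.059928
  t = 6.5000: CF_t = 27.000000, DF = 0.608132, PV = 16.419565
  t = 7.0000: CF_t = 1027.000000, DF = 0.585305, PV = 601.108374
Price P = sum_t PV_t = 872.401580

Answer: Price = 872.4016


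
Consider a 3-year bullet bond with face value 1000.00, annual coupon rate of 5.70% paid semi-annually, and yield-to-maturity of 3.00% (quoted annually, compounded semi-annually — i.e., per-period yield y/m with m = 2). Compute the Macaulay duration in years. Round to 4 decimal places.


Coupon per period c = face * coupon_rate / m = 28.500000
Periods per year m = 2; per-period yield y/m = 0.015000
Number of cashflows N = 6
Cashflows (t years, CF_t, discount factor 1/(1+y/m)^(m*t), PV):
  t = 0.5000: CF_t = 28.500000, DF = 0.985222, PV = 28.078818
  t = 1.0000: CF_t = 28.500000, DF = 0.970662, PV = 27.663860
  t = 1.5000: CF_t = 28.500000, DF = 0.956317, PV = 27.255034
  t = 2.0000: CF_t = 28.500000, DF = 0.942184, PV = 26.852251
  t = 2.5000: CF_t = 28.500000, DF = 0.928260, PV = 26.455419
  t = 3.0000: CF_t = 1028.500000, DF = 0.914542, PV = 940.606645
Price P = sum_t PV_t = 1076.912027
Macaulay numerator sum_t t * PV_t:
  t * PV_t at t = 0.5000: 14.039409
  t * PV_t at t = 1.0000: 27.663860
  t * PV_t at t = 1.5000: 40.882551
  t * PV_t at t = 2.0000: 53.704501
  t * PV_t at t = 2.5000: 66.138548
  t * PV_t at t = 3.0000: 2821.819935
Macaulay duration D = (sum_t t * PV_t) / P = 3024.248805 / 1076.912027 = 2.808260

Answer: Macaulay duration = 2.8083 years


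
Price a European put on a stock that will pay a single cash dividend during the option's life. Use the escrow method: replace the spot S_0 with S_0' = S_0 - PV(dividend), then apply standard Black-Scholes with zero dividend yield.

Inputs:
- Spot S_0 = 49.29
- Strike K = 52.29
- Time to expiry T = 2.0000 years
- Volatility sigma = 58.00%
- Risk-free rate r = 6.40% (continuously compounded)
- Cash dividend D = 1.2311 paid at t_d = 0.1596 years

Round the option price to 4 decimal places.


Answer: Price = 13.9602

Derivation:
PV(D) = D * exp(-r * t_d) = 1.2311 * 0.98983759 = 1.21858906
S_0' = S_0 - PV(D) = 49.2900 - 1.21858906 = 48.07141094
d1 = (ln(S_0'/K) + (r + sigma^2/2)*T) / (sigma*sqrt(T)) = 0.46362125
d2 = d1 - sigma*sqrt(T) = -0.35662262
exp(-rT) = 0.87985338
N(-d1) = 0.32145956; N(-d2) = 0.63931283
P = K * exp(-rT) * N(-d2) - S_0' * N(-d1) = 52.2900 * 0.87985338 * 0.63931283 - 48.07141094 * 0.32145956 = 13.9602


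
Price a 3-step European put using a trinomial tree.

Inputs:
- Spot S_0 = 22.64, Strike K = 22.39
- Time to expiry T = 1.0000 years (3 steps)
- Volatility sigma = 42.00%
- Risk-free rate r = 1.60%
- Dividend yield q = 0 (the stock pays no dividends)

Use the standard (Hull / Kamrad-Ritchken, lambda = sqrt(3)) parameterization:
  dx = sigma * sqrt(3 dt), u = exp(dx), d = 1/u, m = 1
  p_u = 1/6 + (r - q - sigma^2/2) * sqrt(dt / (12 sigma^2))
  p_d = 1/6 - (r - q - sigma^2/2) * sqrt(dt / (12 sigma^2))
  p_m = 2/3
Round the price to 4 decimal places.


Answer: Price = V(0,0) = 3.1071

Derivation:
dt = T/N = 0.333333; dx = sigma*sqrt(3*dt) = 0.420000
u = exp(dx) = 1.521962; d = 1/u = 0.657047
p_u = 0.138016, p_m = 0.666667, p_d = 0.195317
Discount per step: exp(-r*dt) = 0.994681
Stock lattice S(k, j) with j the centered position index:
  k=0: S(0,+0) = 22.6400
  k=1: S(1,-1) = 14.8755; S(1,+0) = 22.6400; S(1,+1) = 34.4572
  k=2: S(2,-2) = 9.7739; S(2,-1) = 14.8755; S(2,+0) = 22.6400; S(2,+1) = 34.4572; S(2,+2) = 52.4425
  k=3: S(3,-3) = 6.4219; S(3,-2) = 9.7739; S(3,-1) = 14.8755; S(3,+0) = 22.6400; S(3,+1) = 34.4572; S(3,+2) = 52.4425; S(3,+3) = 79.8155
Terminal payoffs V(N, j) = max(K - S_T, 0):
  V(3,-3) = 15.968073; V(3,-2) = 12.616074; V(3,-1) = 7.514460; V(3,+0) = 0.000000; V(3,+1) = 0.000000; V(3,+2) = 0.000000; V(3,+3) = 0.000000
Backward induction: V(k, j) = exp(-r*dt) * [p_u * V(k+1, j+1) + p_m * V(k+1, j) + p_d * V(k+1, j-1)]
  V(2,-2) = exp(-r*dt) * [p_u*7.514460 + p_m*12.616074 + p_d*15.968073] = 12.499830
  V(2,-1) = exp(-r*dt) * [p_u*0.000000 + p_m*7.514460 + p_d*12.616074] = 7.434025
  V(2,+0) = exp(-r*dt) * [p_u*0.000000 + p_m*0.000000 + p_d*7.514460] = 1.459898
  V(2,+1) = exp(-r*dt) * [p_u*0.000000 + p_m*0.000000 + p_d*0.000000] = 0.000000
  V(2,+2) = exp(-r*dt) * [p_u*0.000000 + p_m*0.000000 + p_d*0.000000] = 0.000000
  V(1,-1) = exp(-r*dt) * [p_u*1.459898 + p_m*7.434025 + p_d*12.499830] = 7.558521
  V(1,+0) = exp(-r*dt) * [p_u*0.000000 + p_m*1.459898 + p_d*7.434025] = 2.412360
  V(1,+1) = exp(-r*dt) * [p_u*0.000000 + p_m*0.000000 + p_d*1.459898] = 0.283627
  V(0,+0) = exp(-r*dt) * [p_u*0.283627 + p_m*2.412360 + p_d*7.558521] = 3.107081


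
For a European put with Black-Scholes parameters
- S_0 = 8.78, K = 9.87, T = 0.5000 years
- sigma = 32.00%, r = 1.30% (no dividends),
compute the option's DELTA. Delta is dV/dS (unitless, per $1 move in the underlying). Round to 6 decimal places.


Answer: Delta = -0.646286

Derivation:
d1 = -0.3753121525; d2 = -0.6015863225
phi(d1) = 0.3718115500; exp(-qT) = 1.0000000000; exp(-rT) = 0.9935210793
N(-d1) = 0.6462858354
Delta = -exp(-qT) * N(-d1) = -1.0000000000 * 0.6462858354 = -0.646286


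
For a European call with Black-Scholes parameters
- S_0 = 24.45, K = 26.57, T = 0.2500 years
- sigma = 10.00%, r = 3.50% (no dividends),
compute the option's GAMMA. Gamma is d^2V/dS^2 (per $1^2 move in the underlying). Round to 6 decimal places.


d1 = -1.4630508770; d2 = -1.5130508770
phi(d1) = 0.1368051720; exp(-qT) = 1.0000000000; exp(-rT) = 0.9912881698
Gamma = exp(-qT) * phi(d1) / (S * sigma * sqrt(T)) = 1.0000000000 * 0.1368051720 / (24.4500 * 0.1000 * 0.5000000000) = 0.111906

Answer: Gamma = 0.111906


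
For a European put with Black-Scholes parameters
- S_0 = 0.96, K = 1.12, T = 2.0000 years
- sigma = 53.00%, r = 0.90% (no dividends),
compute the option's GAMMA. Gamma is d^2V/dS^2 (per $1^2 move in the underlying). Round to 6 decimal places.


Answer: Gamma = 0.544189

Derivation:
d1 = 0.1931192941; d2 = -0.5564138940
phi(d1) = 0.3915719249; exp(-qT) = 1.0000000000; exp(-rT) = 0.9821610324
Gamma = exp(-qT) * phi(d1) / (S * sigma * sqrt(T)) = 1.0000000000 * 0.3915719249 / (0.9600 * 0.5300 * 1.4142135624) = 0.544189


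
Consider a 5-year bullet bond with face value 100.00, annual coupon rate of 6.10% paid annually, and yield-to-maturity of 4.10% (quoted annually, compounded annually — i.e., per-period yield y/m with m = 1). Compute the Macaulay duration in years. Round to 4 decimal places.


Answer: Macaulay duration = 4.4826 years

Derivation:
Coupon per period c = face * coupon_rate / m = 6.100000
Periods per year m = 1; per-period yield y/m = 0.041000
Number of cashflows N = 5
Cashflows (t years, CF_t, discount factor 1/(1+y/m)^(m*t), PV):
  t = 1.0000: CF_t = 6.100000, DF = 0.960615, PV = 5.859750
  t = 2.0000: CF_t = 6.100000, DF = 0.922781, PV = 5.628963
  t = 3.0000: CF_t = 6.100000, DF = 0.886437, PV = 5.407265
  t = 4.0000: CF_t = 6.100000, DF = 0.851524, PV = 5.194299
  t = 5.0000: CF_t = 106.100000, DF = 0.817987, PV = 86.788411
Price P = sum_t PV_t = 108.878687
Macaulay numerator sum_t t * PV_t:
  t * PV_t at t = 1.0000: 5.859750
  t * PV_t at t = 2.0000: 11.257926
  t * PV_t at t = 3.0000: 16.221795
  t * PV_t at t = 4.0000: 20.777195
  t * PV_t at t = 5.0000: 433.942054
Macaulay duration D = (sum_t t * PV_t) / P = 488.058719 / 108.878687 = 4.482592


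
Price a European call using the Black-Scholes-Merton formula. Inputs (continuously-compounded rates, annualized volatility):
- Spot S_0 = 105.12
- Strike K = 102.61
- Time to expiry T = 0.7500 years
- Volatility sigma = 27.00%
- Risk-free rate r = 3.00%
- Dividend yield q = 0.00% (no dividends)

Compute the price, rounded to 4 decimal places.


Answer: Price = 12.1460

Derivation:
d1 = (ln(S/K) + (r - q + 0.5*sigma^2) * T) / (sigma * sqrt(T)) = 0.31649341
d2 = d1 - sigma * sqrt(T) = 0.08266655
exp(-rT) = 0.97775124; exp(-qT) = 1.00000000
C = S_0 * exp(-qT) * N(d1) - K * exp(-rT) * N(d2)
N(d1) = 0.62418599; N(d2) = 0.53294166
C = 105.1200 * 1.00000000 * 0.62418599 - 102.6100 * 0.97775124 * 0.53294166 = 12.1460


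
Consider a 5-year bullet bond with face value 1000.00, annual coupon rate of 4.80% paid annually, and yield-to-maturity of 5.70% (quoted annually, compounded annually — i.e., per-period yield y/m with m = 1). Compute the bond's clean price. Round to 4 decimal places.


Coupon per period c = face * coupon_rate / m = 48.000000
Periods per year m = 1; per-period yield y/m = 0.057000
Number of cashflows N = 5
Cashflows (t years, CF_t, discount factor 1/(1+y/m)^(m*t), PV):
  t = 1.0000: CF_t = 48.000000, DF = 0.946074, PV = 45.411542
  t = 2.0000: CF_t = 48.000000, DF = 0.895056, PV = 42.962670
  t = 3.0000: CF_t = 48.000000, DF = 0.846789, PV = 40.645856
  t = 4.0000: CF_t = 48.000000, DF = 0.801125, PV = 38.453979
  t = 5.0000: CF_t = 1048.000000, DF = 0.757923, PV = 794.303262
Price P = sum_t PV_t = 961.777309

Answer: Price = 961.7773


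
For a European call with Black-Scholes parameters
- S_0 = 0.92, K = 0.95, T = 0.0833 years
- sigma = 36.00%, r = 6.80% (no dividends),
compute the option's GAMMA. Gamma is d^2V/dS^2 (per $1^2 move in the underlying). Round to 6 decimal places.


d1 = -0.2023639735; d2 = -0.3062662353
phi(d1) = 0.3908567626; exp(-qT) = 1.0000000000; exp(-rT) = 0.9943516125
Gamma = exp(-qT) * phi(d1) / (S * sigma * sqrt(T)) = 1.0000000000 * 0.3908567626 / (0.9200 * 0.3600 * 0.2886173938) = 4.088884

Answer: Gamma = 4.088884


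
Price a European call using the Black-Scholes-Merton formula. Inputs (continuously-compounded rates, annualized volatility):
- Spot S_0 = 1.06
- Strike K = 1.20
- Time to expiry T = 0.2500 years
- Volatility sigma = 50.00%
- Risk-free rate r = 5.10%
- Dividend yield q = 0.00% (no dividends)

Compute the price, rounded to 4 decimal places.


Answer: Price = 0.0601

Derivation:
d1 = (ln(S/K) + (r - q + 0.5*sigma^2) * T) / (sigma * sqrt(T)) = -0.32021059
d2 = d1 - sigma * sqrt(T) = -0.57021059
exp(-rT) = 0.98733094; exp(-qT) = 1.00000000
C = S_0 * exp(-qT) * N(d1) - K * exp(-rT) * N(d2)
N(d1) = 0.37440435; N(d2) = 0.28426744
C = 1.0600 * 1.00000000 * 0.37440435 - 1.2000 * 0.98733094 * 0.28426744 = 0.0601


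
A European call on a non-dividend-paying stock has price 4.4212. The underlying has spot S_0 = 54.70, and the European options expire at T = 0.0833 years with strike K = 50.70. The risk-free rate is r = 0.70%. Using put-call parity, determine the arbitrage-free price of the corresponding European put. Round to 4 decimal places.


Put-call parity: C - P = S_0 * exp(-qT) - K * exp(-rT).
S_0 * exp(-qT) = 54.7000 * 1.00000000 = 54.70000000
K * exp(-rT) = 50.7000 * 0.99941707 = 50.67044545
P = C - S*exp(-qT) + K*exp(-rT)
P = 4.4212 - 54.70000000 + 50.67044545 = 0.3916

Answer: Put price = 0.3916


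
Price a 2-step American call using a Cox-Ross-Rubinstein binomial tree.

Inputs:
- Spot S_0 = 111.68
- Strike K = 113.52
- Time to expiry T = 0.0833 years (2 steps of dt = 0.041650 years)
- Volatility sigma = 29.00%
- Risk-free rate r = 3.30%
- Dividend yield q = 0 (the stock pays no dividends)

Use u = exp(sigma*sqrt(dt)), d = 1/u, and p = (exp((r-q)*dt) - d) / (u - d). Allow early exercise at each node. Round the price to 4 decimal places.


dt = T/N = 0.041650
u = exp(sigma*sqrt(dt)) = 1.060971; d = 1/u = 0.942533
p = (exp((r-q)*dt) - d) / (u - d) = 0.496821
Discount per step: exp(-r*dt) = 0.998626
Stock lattice S(k, i) with i counting down-moves:
  k=0: S(0,0) = 111.6800
  k=1: S(1,0) = 118.4892; S(1,1) = 105.2621
  k=2: S(2,0) = 125.7136; S(2,1) = 111.6800; S(2,2) = 99.2130
Terminal payoffs V(N, i) = max(S_T - K, 0):
  V(2,0) = 12.193557; V(2,1) = 0.000000; V(2,2) = 0.000000
Backward induction: V(k, i) = exp(-r*dt) * [p * V(k+1, i) + (1-p) * V(k+1, i+1)]; then take max(V_cont, immediate exercise) for American.
  V(1,0) = exp(-r*dt) * [p*12.193557 + (1-p)*0.000000] = 6.049696; exercise = 4.969198; V(1,0) = max -> 6.049696
  V(1,1) = exp(-r*dt) * [p*0.000000 + (1-p)*0.000000] = 0.000000; exercise = 0.000000; V(1,1) = max -> 0.000000
  V(0,0) = exp(-r*dt) * [p*6.049696 + (1-p)*0.000000] = 3.001488; exercise = 0.000000; V(0,0) = max -> 3.001488

Answer: Price = V(0,0) = 3.0015
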